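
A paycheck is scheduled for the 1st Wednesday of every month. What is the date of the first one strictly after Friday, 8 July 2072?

July 2072 starts on a Friday, so its 1st Wednesday is 6 July 2072 (5 days in).
That is not after 8 July 2072, so look at August 2072.
August 2072 starts on a Monday, so its 1st Wednesday is 3 August 2072 (2 days in).

3 August 2072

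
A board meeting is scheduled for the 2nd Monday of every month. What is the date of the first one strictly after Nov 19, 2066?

Dec 13, 2066

Nov 2066 starts on a Monday; its first Monday is the 1st, so the 2nd Monday is the 8th — Nov 8, 2066.
That is not after Nov 19, 2066, so look at Dec 2066.
Dec 2066 starts on a Wednesday; its first Monday is the 6th, so the 2nd Monday is the 13th — Dec 13, 2066.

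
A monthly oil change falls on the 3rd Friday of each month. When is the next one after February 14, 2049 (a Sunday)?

February 19, 2049

February 2049 starts on a Monday; its first Friday is the 5th, so the 3rd Friday is the 19th — February 19, 2049.
February 19, 2049 is after February 14, 2049, so that is the next one.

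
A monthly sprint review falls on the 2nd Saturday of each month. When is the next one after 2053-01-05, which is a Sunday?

January 2053 starts on a Wednesday; its first Saturday is the 4th, so the 2nd Saturday is the 11th — 2053-01-11.
2053-01-11 is after 2053-01-05, so that is the next one.

2053-01-11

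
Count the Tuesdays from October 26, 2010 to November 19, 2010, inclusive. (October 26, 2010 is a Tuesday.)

4

October 26, 2010 is a Tuesday; the first Tuesday on or after it is October 26, 2010.
From October 26, 2010 to November 19, 2010: 5 + 19 = 24 days (rest of October, November).
24 ÷ 7 = 3 full weeks with remainder 3, so 3 more Tuesdays after the first → 4.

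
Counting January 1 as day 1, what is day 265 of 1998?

1998-09-22

January has 31 days (265 − 31 = 234 remain).
February has 28 days (234 − 28 = 206 remain).
March has 31 days (206 − 31 = 175 remain).
April has 30 days (175 − 30 = 145 remain).
May has 31 days (145 − 31 = 114 remain).
June has 30 days (114 − 30 = 84 remain).
July has 31 days (84 − 31 = 53 remain).
August has 31 days (53 − 31 = 22 remain).
22 into September → September 22.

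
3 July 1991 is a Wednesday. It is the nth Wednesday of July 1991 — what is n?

1st

Day 3 falls in week ⌈3/7⌉ of the month.
Days 1–7 hold the 1st Wednesday, 8–14 the 2nd, 15–21 the 3rd, 22–28 the 4th, 29–31 the 5th.
3 is in the range for the 1st.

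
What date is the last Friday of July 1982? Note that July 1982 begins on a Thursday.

July 30, 1982

July 1982 begins on a Thursday, so the first Friday is July 2 (1 day later).
July 1982 has 31 days. Adding weeks: 2, 9, 16, 23, 30 — the last one ≤ 31 is the 30th.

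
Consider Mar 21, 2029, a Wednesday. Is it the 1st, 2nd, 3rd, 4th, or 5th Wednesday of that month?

3rd

Day 21 falls in week ⌈21/7⌉ of the month.
Days 1–7 hold the 1st Wednesday, 8–14 the 2nd, 15–21 the 3rd, 22–28 the 4th, 29–31 the 5th.
21 is in the range for the 3rd.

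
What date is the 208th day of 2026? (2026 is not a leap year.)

Jul 27, 2026

Jan has 31 days (208 − 31 = 177 remain).
Feb has 28 days (177 − 28 = 149 remain).
Mar has 31 days (149 − 31 = 118 remain).
Apr has 30 days (118 − 30 = 88 remain).
May has 31 days (88 − 31 = 57 remain).
Jun has 30 days (57 − 30 = 27 remain).
27 into Jul → Jul 27.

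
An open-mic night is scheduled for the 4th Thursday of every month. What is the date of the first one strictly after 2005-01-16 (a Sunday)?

January 2005 starts on a Saturday; its first Thursday is the 6th, so the 4th Thursday is the 27th — 2005-01-27.
2005-01-27 is after 2005-01-16, so that is the next one.

2005-01-27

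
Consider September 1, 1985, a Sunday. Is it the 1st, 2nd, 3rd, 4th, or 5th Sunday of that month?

Day 1 falls in week ⌈1/7⌉ of the month.
Days 1–7 hold the 1st Sunday, 8–14 the 2nd, 15–21 the 3rd, 22–28 the 4th, 29–31 the 5th.
1 is in the range for the 1st.

1st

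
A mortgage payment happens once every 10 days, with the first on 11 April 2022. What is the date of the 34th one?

The 34th occurrence is 33 intervals after the first: 33 × 10 = 330 days after 11 April 2022.
April has 30 days — 19 days to the end of April leaves 311.
May has 31 days (280 left).
June has 30 days (250 left).
July has 31 days (219 left).
August has 31 days (188 left).
September has 30 days (158 left).
October has 31 days (127 left).
November has 30 days (97 left).
December has 31 days (66 left).
January has 31 days (35 left).
February has 28 days (7 left).
7 days into March → 7 March 2023.

7 March 2023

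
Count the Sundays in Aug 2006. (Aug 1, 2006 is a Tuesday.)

4

Aug 1, 2006 is a Tuesday; the first Sunday on or after it is Aug 6, 2006 (5 days later).
From Aug 6, 2006 to Aug 31, 2006 is 31 − 6 = 25 days.
25 ÷ 7 = 3 full weeks with remainder 4, so 3 more Sundays after the first → 4.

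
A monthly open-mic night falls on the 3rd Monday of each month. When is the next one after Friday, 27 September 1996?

September 1996 starts on a Sunday; its first Monday is the 2nd, so the 3rd Monday is the 16th — 16 September 1996.
That is not after 27 September 1996, so look at October 1996.
October 1996 starts on a Tuesday; its first Monday is the 7th, so the 3rd Monday is the 21st — 21 October 1996.

21 October 1996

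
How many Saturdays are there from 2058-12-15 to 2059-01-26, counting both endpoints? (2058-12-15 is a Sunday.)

6

2058-12-15 is a Sunday; the first Saturday on or after it is 2058-12-21 (6 days later).
From 2058-12-21 to 2059-01-26: 10 + 26 = 36 days (rest of December, January).
36 ÷ 7 = 5 full weeks with remainder 1, so 5 more Saturdays after the first → 6.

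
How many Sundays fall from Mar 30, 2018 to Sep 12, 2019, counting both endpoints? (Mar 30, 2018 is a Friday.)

Mar 30, 2018 is a Friday; the first Sunday on or after it is Apr 1, 2018 (2 days later).
From Apr 1, 2018 to Sep 12, 2019: 274 + 255 = 529 days (rest of 2018, to Sep 12, 2019 in 2019).
529 ÷ 7 = 75 full weeks with remainder 4, so 75 more Sundays after the first → 76.

76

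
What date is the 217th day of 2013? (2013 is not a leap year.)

January has 31 days (217 − 31 = 186 remain).
February has 28 days (186 − 28 = 158 remain).
March has 31 days (158 − 31 = 127 remain).
April has 30 days (127 − 30 = 97 remain).
May has 31 days (97 − 31 = 66 remain).
June has 30 days (66 − 30 = 36 remain).
July has 31 days (36 − 31 = 5 remain).
5 into August → August 5.

August 5, 2013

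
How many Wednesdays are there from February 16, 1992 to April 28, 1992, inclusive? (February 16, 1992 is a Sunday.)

February 16, 1992 is a Sunday; the first Wednesday on or after it is February 19, 1992 (3 days later).
From February 19, 1992 to April 28, 1992: 10 + 31 + 28 = 69 days (rest of February, March, April).
69 ÷ 7 = 9 full weeks with remainder 6, so 9 more Wednesdays after the first → 10.

10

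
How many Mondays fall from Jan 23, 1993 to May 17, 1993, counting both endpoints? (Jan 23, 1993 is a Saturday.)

17

Jan 23, 1993 is a Saturday; the first Monday on or after it is Jan 25, 1993 (2 days later).
From Jan 25, 1993 to May 17, 1993: 6 + 28 + 31 + 30 + 17 = 112 days (rest of Jan, Feb, Mar, Apr, May).
112 ÷ 7 = 16 full weeks with remainder 0, so 16 more Mondays after the first → 17.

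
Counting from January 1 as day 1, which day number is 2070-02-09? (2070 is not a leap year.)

40

Days in months before February: 31 = 31.
Plus 9 days into February → day 40.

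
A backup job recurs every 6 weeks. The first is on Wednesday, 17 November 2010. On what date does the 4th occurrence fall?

23 March 2011

The 4th occurrence is 3 intervals after the first: 3 × 42 = 126 days after 17 November 2010.
November has 30 days — 13 days to the end of November leaves 113.
December has 31 days (82 left).
January has 31 days (51 left).
February has 28 days (23 left).
23 days into March → 23 March 2011.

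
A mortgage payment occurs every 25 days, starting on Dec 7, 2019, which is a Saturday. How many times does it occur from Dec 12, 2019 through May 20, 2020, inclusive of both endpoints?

6

Occurrences land 25·i days after Dec 7, 2019 for i = 0, 1, 2, …
Dec 12, 2019 is 5 days after the start; 5 ÷ 25 = 0 remainder 5; since the remainder is 5, round up to i = 1. First occurrence in the window: #2 on Jan 1, 2020 (1×25 = 25 days in).
May 20, 2020 is 165 days after the start; 165 ÷ 25 = 6 remainder 15. Last occurrence in the window: #7 on May 5, 2020.
Occurrences #2 through #7: 6 in total.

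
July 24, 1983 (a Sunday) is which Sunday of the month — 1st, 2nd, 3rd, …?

4th

Day 24 falls in week ⌈24/7⌉ of the month.
Days 1–7 hold the 1st Sunday, 8–14 the 2nd, 15–21 the 3rd, 22–28 the 4th, 29–31 the 5th.
24 is in the range for the 4th.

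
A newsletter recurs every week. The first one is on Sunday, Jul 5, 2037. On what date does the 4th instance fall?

The 4th occurrence is 3 intervals after the first: 3 × 7 = 21 days after Jul 5, 2037.
21 days later is Jul 26, 2037.

Jul 26, 2037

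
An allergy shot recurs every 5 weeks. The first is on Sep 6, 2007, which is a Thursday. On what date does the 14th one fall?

Dec 4, 2008

The 14th occurrence is 13 intervals after the first: 13 × 35 = 455 days after Sep 6, 2007.
Sep has 30 days — 24 days to the end of Sep leaves 431.
From end of Sep to end of 2007 is 92 days (339 left).
Jan has 31 days (308 left).
Feb has 29 days (279 left).
Mar has 31 days (248 left).
Apr has 30 days (218 left).
May has 31 days (187 left).
Jun has 30 days (157 left).
Jul has 31 days (126 left).
Aug has 31 days (95 left).
Sep has 30 days (65 left).
Oct has 31 days (34 left).
Nov has 30 days (4 left).
4 days into Dec → Dec 4, 2008.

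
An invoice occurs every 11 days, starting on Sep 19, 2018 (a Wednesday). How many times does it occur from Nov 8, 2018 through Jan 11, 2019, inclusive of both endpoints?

Occurrences land 11·i days after Sep 19, 2018 for i = 0, 1, 2, …
Nov 8, 2018 is 50 days after the start; 50 ÷ 11 = 4 remainder 6; since the remainder is 6, round up to i = 5. First occurrence in the window: #6 on Nov 13, 2018 (5×11 = 55 days in).
Jan 11, 2019 is 114 days after the start; 114 ÷ 11 = 10 remainder 4. Last occurrence in the window: #11 on Jan 7, 2019.
Occurrences #6 through #11: 6 in total.

6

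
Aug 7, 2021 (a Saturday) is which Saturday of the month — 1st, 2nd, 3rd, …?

Day 7 falls in week ⌈7/7⌉ of the month.
Days 1–7 hold the 1st Saturday, 8–14 the 2nd, 15–21 the 3rd, 22–28 the 4th, 29–31 the 5th.
7 is in the range for the 1st.

1st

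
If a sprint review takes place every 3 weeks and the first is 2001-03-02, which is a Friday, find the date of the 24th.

The 24th occurrence is 23 intervals after the first: 23 × 21 = 483 days after 2001-03-02.
March has 31 days — 29 days to the end of March leaves 454.
From end of March to end of 2001 is 275 days (179 left).
January has 31 days (148 left).
February has 28 days (120 left).
March has 31 days (89 left).
April has 30 days (59 left).
May has 31 days (28 left).
28 days into June → 2002-06-28.

2002-06-28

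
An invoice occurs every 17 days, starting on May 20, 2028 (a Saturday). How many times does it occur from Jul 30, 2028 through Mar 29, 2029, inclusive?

14

Occurrences land 17·i days after May 20, 2028 for i = 0, 1, 2, …
Jul 30, 2028 is 71 days after the start; 71 ÷ 17 = 4 remainder 3; since the remainder is 3, round up to i = 5. First occurrence in the window: #6 on Aug 13, 2028 (5×17 = 85 days in).
Mar 29, 2029 is 313 days after the start; 313 ÷ 17 = 18 remainder 7. Last occurrence in the window: #19 on Mar 22, 2029.
Occurrences #6 through #19: 14 in total.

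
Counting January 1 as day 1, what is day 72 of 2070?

13 March 2070

January has 31 days (72 − 31 = 41 remain).
February has 28 days (41 − 28 = 13 remain).
13 into March → March 13.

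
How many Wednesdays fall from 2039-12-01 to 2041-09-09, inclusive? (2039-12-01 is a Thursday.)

92

2039-12-01 is a Thursday; the first Wednesday on or after it is 2039-12-07 (6 days later).
From 2039-12-07 to 2041-09-09: 24 + 366 + 252 = 642 days (rest of 2039, 2040, to 2041-09-09 in 2041).
642 ÷ 7 = 91 full weeks with remainder 5, so 91 more Wednesdays after the first → 92.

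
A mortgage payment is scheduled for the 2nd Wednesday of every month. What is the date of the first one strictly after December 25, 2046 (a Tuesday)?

December 2046 starts on a Saturday; its first Wednesday is the 5th, so the 2nd Wednesday is the 12th — December 12, 2046.
That is not after December 25, 2046, so look at January 2047.
January 2047 starts on a Tuesday; its first Wednesday is the 2nd, so the 2nd Wednesday is the 9th — January 9, 2047.

January 9, 2047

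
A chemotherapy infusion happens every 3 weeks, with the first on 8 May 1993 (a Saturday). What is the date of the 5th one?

The 5th occurrence is 4 intervals after the first: 4 × 21 = 84 days after 8 May 1993.
May has 31 days — 23 days to the end of May leaves 61.
June has 30 days (31 left).
31 days into July → 31 July 1993.

31 July 1993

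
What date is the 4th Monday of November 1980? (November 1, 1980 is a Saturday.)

November 1980 begins on a Saturday, so the first Monday is November 3 (2 days later).
The 4th Monday is 3 weeks later: 3 + 21 = 24.

24 November 1980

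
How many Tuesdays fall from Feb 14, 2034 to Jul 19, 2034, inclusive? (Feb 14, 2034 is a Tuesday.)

23

Feb 14, 2034 is a Tuesday; the first Tuesday on or after it is Feb 14, 2034.
From Feb 14, 2034 to Jul 19, 2034: 14 + 31 + 30 + 31 + 30 + 19 = 155 days (rest of Feb, Mar, Apr, May, Jun, Jul).
155 ÷ 7 = 22 full weeks with remainder 1, so 22 more Tuesdays after the first → 23.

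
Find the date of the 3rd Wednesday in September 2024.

September 18, 2024

September 2024 begins on a Sunday, so the first Wednesday is September 4 (3 days later).
The 3rd Wednesday is 2 weeks later: 4 + 14 = 18.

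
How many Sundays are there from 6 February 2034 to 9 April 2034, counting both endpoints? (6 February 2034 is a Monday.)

9

6 February 2034 is a Monday; the first Sunday on or after it is 12 February 2034 (6 days later).
From 12 February 2034 to 9 April 2034: 16 + 31 + 9 = 56 days (rest of February, March, April).
56 ÷ 7 = 8 full weeks with remainder 0, so 8 more Sundays after the first → 9.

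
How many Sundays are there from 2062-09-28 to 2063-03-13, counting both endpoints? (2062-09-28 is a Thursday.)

2062-09-28 is a Thursday; the first Sunday on or after it is 2062-10-01 (3 days later).
From 2062-10-01 to 2063-03-13: 30 + 30 + 31 + 31 + 28 + 13 = 163 days (rest of October, November, December, January, February, March).
163 ÷ 7 = 23 full weeks with remainder 2, so 23 more Sundays after the first → 24.

24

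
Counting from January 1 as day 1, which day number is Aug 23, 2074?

235

Days in months before Aug: 31 + 28 + 31 + 30 + 31 + 30 + 31 = 212.
Plus 23 days into Aug → day 235.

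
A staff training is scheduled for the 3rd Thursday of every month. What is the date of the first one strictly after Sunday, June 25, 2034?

June 2034 starts on a Thursday; its first Thursday is the 1st, so the 3rd Thursday is the 15th — June 15, 2034.
That is not after June 25, 2034, so look at July 2034.
July 2034 starts on a Saturday; its first Thursday is the 6th, so the 3rd Thursday is the 20th — July 20, 2034.

July 20, 2034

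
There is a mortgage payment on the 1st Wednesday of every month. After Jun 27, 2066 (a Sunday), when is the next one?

Jun 2066 starts on a Tuesday, so its 1st Wednesday is Jun 2, 2066 (1 day in).
That is not after Jun 27, 2066, so look at Jul 2066.
Jul 2066 starts on a Thursday, so its 1st Wednesday is Jul 7, 2066 (6 days in).

Jul 7, 2066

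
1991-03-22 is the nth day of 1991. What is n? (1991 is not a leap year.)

Days in months before March: 31 + 28 = 59.
Plus 22 days into March → day 81.

81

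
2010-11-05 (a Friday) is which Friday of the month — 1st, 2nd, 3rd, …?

Day 5 falls in week ⌈5/7⌉ of the month.
Days 1–7 hold the 1st Friday, 8–14 the 2nd, 15–21 the 3rd, 22–28 the 4th, 29–31 the 5th.
5 is in the range for the 1st.

1st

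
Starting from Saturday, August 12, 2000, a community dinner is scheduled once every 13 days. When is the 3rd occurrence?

The 3rd occurrence is 2 intervals after the first: 2 × 13 = 26 days after August 12, 2000.
August has 31 days — 19 days to the end of August leaves 7.
7 days into September → September 7, 2000.

September 7, 2000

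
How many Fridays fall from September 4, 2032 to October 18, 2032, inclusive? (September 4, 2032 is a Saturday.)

6

September 4, 2032 is a Saturday; the first Friday on or after it is September 10, 2032 (6 days later).
From September 10, 2032 to October 18, 2032: 20 + 18 = 38 days (rest of September, October).
38 ÷ 7 = 5 full weeks with remainder 3, so 5 more Fridays after the first → 6.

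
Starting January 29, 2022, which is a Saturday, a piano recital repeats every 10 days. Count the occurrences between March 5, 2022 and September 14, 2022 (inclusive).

19

Occurrences land 10·i days after January 29, 2022 for i = 0, 1, 2, …
March 5, 2022 is 35 days after the start; 35 ÷ 10 = 3 remainder 5; since the remainder is 5, round up to i = 4. First occurrence in the window: #5 on March 10, 2022 (4×10 = 40 days in).
September 14, 2022 is 228 days after the start; 228 ÷ 10 = 22 remainder 8. Last occurrence in the window: #23 on September 6, 2022.
Occurrences #5 through #23: 19 in total.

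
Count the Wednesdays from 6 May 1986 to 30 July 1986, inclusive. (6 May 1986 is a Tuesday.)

6 May 1986 is a Tuesday; the first Wednesday on or after it is 7 May 1986 (1 day later).
From 7 May 1986 to 30 July 1986: 24 + 30 + 30 = 84 days (rest of May, June, July).
84 ÷ 7 = 12 full weeks with remainder 0, so 12 more Wednesdays after the first → 13.

13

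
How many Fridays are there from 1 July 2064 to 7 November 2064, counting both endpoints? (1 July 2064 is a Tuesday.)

1 July 2064 is a Tuesday; the first Friday on or after it is 4 July 2064 (3 days later).
From 4 July 2064 to 7 November 2064: 27 + 31 + 30 + 31 + 7 = 126 days (rest of July, August, September, October, November).
126 ÷ 7 = 18 full weeks with remainder 0, so 18 more Fridays after the first → 19.

19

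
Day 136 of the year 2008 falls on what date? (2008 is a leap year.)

15 May 2008

January has 31 days (136 − 31 = 105 remain).
February has 29 days (105 − 29 = 76 remain).
March has 31 days (76 − 31 = 45 remain).
April has 30 days (45 − 30 = 15 remain).
15 into May → May 15.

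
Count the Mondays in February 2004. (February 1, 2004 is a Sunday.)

4

February 1, 2004 is a Sunday; the first Monday on or after it is February 2, 2004 (1 day later).
From February 2, 2004 to February 29, 2004 is 29 − 2 = 27 days.
27 ÷ 7 = 3 full weeks with remainder 6, so 3 more Mondays after the first → 4.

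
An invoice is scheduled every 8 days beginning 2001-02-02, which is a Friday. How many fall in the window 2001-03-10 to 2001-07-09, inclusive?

Occurrences land 8·i days after 2001-02-02 for i = 0, 1, 2, …
2001-03-10 is 36 days after the start; 36 ÷ 8 = 4 remainder 4; since the remainder is 4, round up to i = 5. First occurrence in the window: #6 on 2001-03-14 (5×8 = 40 days in).
2001-07-09 is 157 days after the start; 157 ÷ 8 = 19 remainder 5. Last occurrence in the window: #20 on 2001-07-04.
Occurrences #6 through #20: 15 in total.

15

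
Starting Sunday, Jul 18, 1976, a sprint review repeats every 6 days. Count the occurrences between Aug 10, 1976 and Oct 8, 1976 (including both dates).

Occurrences land 6·i days after Jul 18, 1976 for i = 0, 1, 2, …
Aug 10, 1976 is 23 days after the start; 23 ÷ 6 = 3 remainder 5; since the remainder is 5, round up to i = 4. First occurrence in the window: #5 on Aug 11, 1976 (4×6 = 24 days in).
Oct 8, 1976 is 82 days after the start; 82 ÷ 6 = 13 remainder 4. Last occurrence in the window: #14 on Oct 4, 1976.
Occurrences #5 through #14: 10 in total.

10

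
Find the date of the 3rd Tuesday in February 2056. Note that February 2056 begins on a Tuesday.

February 2056 begins on a Tuesday, so the first Tuesday is February 1.
The 3rd Tuesday is 2 weeks later: 1 + 14 = 15.

2056-02-15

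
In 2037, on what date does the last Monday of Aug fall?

Aug 2037 begins on a Saturday, so the first Monday is Aug 3 (2 days later).
Aug 2037 has 31 days. Adding weeks: 3, 10, 17, 24, 31 — the last one ≤ 31 is the 31st.

Aug 31, 2037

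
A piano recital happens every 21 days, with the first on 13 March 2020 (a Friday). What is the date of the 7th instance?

17 July 2020

The 7th occurrence is 6 intervals after the first: 6 × 21 = 126 days after 13 March 2020.
March has 31 days — 18 days to the end of March leaves 108.
April has 30 days (78 left).
May has 31 days (47 left).
June has 30 days (17 left).
17 days into July → 17 July 2020.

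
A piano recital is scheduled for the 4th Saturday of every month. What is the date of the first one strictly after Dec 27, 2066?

Jan 22, 2067

Dec 2066 starts on a Wednesday; its first Saturday is the 4th, so the 4th Saturday is the 25th — Dec 25, 2066.
That is not after Dec 27, 2066, so look at Jan 2067.
Jan 2067 starts on a Saturday; its first Saturday is the 1st, so the 4th Saturday is the 22nd — Jan 22, 2067.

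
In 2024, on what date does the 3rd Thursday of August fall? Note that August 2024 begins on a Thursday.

2024-08-15

August 2024 begins on a Thursday, so the first Thursday is August 1.
The 3rd Thursday is 2 weeks later: 1 + 14 = 15.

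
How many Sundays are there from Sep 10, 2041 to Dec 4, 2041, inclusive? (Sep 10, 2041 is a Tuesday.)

Sep 10, 2041 is a Tuesday; the first Sunday on or after it is Sep 15, 2041 (5 days later).
From Sep 15, 2041 to Dec 4, 2041: 15 + 31 + 30 + 4 = 80 days (rest of Sep, Oct, Nov, Dec).
80 ÷ 7 = 11 full weeks with remainder 3, so 11 more Sundays after the first → 12.

12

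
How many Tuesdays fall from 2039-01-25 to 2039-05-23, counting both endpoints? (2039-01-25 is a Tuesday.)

2039-01-25 is a Tuesday; the first Tuesday on or after it is 2039-01-25.
From 2039-01-25 to 2039-05-23: 6 + 28 + 31 + 30 + 23 = 118 days (rest of January, February, March, April, May).
118 ÷ 7 = 16 full weeks with remainder 6, so 16 more Tuesdays after the first → 17.

17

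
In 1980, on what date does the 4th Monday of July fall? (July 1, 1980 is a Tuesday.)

28 July 1980

July 1980 begins on a Tuesday, so the first Monday is July 7 (6 days later).
The 4th Monday is 3 weeks later: 7 + 21 = 28.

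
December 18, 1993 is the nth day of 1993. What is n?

352

Days in months before December: 31 + 28 + 31 + 30 + 31 + 30 + 31 + 31 + 30 + 31 + 30 = 334.
Plus 18 days into December → day 352.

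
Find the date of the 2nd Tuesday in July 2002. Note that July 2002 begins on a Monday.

2002-07-09

July 2002 begins on a Monday, so the first Tuesday is July 2 (1 day later).
The 2nd Tuesday is 1 weeks later: 2 + 7 = 9.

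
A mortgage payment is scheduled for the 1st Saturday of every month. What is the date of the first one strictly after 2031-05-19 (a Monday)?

May 2031 starts on a Thursday, so its 1st Saturday is 2031-05-03 (2 days in).
That is not after 2031-05-19, so look at June 2031.
June 2031 starts on a Sunday, so its 1st Saturday is 2031-06-07 (6 days in).

2031-06-07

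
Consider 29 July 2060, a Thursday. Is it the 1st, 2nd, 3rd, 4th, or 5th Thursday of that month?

Day 29 falls in week ⌈29/7⌉ of the month.
Days 1–7 hold the 1st Thursday, 8–14 the 2nd, 15–21 the 3rd, 22–28 the 4th, 29–31 the 5th.
29 is in the range for the 5th.

5th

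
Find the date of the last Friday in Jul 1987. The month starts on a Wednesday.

Jul 1987 begins on a Wednesday, so the first Friday is Jul 3 (2 days later).
Jul 1987 has 31 days. Adding weeks: 3, 10, 17, 24, 31 — the last one ≤ 31 is the 31st.

Jul 31, 1987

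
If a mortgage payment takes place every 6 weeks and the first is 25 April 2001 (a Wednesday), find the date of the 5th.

The 5th occurrence is 4 intervals after the first: 4 × 42 = 168 days after 25 April 2001.
April has 30 days — 5 days to the end of April leaves 163.
May has 31 days (132 left).
June has 30 days (102 left).
July has 31 days (71 left).
August has 31 days (40 left).
September has 30 days (10 left).
10 days into October → 10 October 2001.

10 October 2001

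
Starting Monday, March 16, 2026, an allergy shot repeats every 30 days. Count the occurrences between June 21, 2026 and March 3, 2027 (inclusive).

8

Occurrences land 30·i days after March 16, 2026 for i = 0, 1, 2, …
June 21, 2026 is 97 days after the start; 97 ÷ 30 = 3 remainder 7; since the remainder is 7, round up to i = 4. First occurrence in the window: #5 on July 14, 2026 (4×30 = 120 days in).
March 3, 2027 is 352 days after the start; 352 ÷ 30 = 11 remainder 22. Last occurrence in the window: #12 on February 9, 2027.
Occurrences #5 through #12: 8 in total.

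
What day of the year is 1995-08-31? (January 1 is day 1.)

243

Days in months before August: 31 + 28 + 31 + 30 + 31 + 30 + 31 = 212.
Plus 31 days into August → day 243.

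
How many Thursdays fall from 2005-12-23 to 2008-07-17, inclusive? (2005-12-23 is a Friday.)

134

2005-12-23 is a Friday; the first Thursday on or after it is 2005-12-29 (6 days later).
From 2005-12-29 to 2008-07-17: 2 + 365 + 365 + 199 = 931 days (rest of 2005, 2006, 2007, to 2008-07-17 in 2008).
931 ÷ 7 = 133 full weeks with remainder 0, so 133 more Thursdays after the first → 134.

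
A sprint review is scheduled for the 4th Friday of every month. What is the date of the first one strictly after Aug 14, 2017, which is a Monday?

Aug 25, 2017

Aug 2017 starts on a Tuesday; its first Friday is the 4th, so the 4th Friday is the 25th — Aug 25, 2017.
Aug 25, 2017 is after Aug 14, 2017, so that is the next one.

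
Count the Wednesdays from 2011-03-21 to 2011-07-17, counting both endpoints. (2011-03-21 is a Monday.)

17

2011-03-21 is a Monday; the first Wednesday on or after it is 2011-03-23 (2 days later).
From 2011-03-23 to 2011-07-17: 8 + 30 + 31 + 30 + 17 = 116 days (rest of March, April, May, June, July).
116 ÷ 7 = 16 full weeks with remainder 4, so 16 more Wednesdays after the first → 17.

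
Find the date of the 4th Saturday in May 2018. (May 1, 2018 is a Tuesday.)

May 2018 begins on a Tuesday, so the first Saturday is May 5 (4 days later).
The 4th Saturday is 3 weeks later: 5 + 21 = 26.

May 26, 2018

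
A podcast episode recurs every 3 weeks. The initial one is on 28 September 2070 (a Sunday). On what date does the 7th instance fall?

1 February 2071

The 7th occurrence is 6 intervals after the first: 6 × 21 = 126 days after 28 September 2070.
September has 30 days — 2 days to the end of September leaves 124.
October has 31 days (93 left).
November has 30 days (63 left).
December has 31 days (32 left).
January has 31 days (1 left).
1 day into February → 1 February 2071.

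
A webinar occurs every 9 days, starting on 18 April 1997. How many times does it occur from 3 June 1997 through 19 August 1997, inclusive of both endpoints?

8

Occurrences land 9·i days after 18 April 1997 for i = 0, 1, 2, …
3 June 1997 is 46 days after the start; 46 ÷ 9 = 5 remainder 1; since the remainder is 1, round up to i = 6. First occurrence in the window: #7 on 11 June 1997 (6×9 = 54 days in).
19 August 1997 is 123 days after the start; 123 ÷ 9 = 13 remainder 6. Last occurrence in the window: #14 on 13 August 1997.
Occurrences #7 through #14: 8 in total.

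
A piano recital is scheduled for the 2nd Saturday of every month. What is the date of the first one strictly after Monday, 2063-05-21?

2063-06-09

May 2063 starts on a Tuesday; its first Saturday is the 5th, so the 2nd Saturday is the 12th — 2063-05-12.
That is not after 2063-05-21, so look at June 2063.
June 2063 starts on a Friday; its first Saturday is the 2nd, so the 2nd Saturday is the 9th — 2063-06-09.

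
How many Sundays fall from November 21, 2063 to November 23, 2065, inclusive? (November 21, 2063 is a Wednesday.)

105

November 21, 2063 is a Wednesday; the first Sunday on or after it is November 25, 2063 (4 days later).
From November 25, 2063 to November 23, 2065: 36 + 366 + 327 = 729 days (rest of 2063, 2064, to November 23, 2065 in 2065).
729 ÷ 7 = 104 full weeks with remainder 1, so 104 more Sundays after the first → 105.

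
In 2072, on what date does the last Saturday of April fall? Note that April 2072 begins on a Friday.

April 2072 begins on a Friday, so the first Saturday is April 2 (1 day later).
April 2072 has 30 days. Adding weeks: 2, 9, 16, 23, 30 — the last one ≤ 30 is the 30th.

30 April 2072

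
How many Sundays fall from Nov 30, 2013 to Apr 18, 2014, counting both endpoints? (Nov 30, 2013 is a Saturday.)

Nov 30, 2013 is a Saturday; the first Sunday on or after it is Dec 1, 2013 (1 day later).
From Dec 1, 2013 to Apr 18, 2014: 30 + 31 + 28 + 31 + 18 = 138 days (rest of Dec, Jan, Feb, Mar, Apr).
138 ÷ 7 = 19 full weeks with remainder 5, so 19 more Sundays after the first → 20.

20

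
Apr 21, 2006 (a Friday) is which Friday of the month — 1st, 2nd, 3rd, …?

3rd

Day 21 falls in week ⌈21/7⌉ of the month.
Days 1–7 hold the 1st Friday, 8–14 the 2nd, 15–21 the 3rd, 22–28 the 4th, 29–31 the 5th.
21 is in the range for the 3rd.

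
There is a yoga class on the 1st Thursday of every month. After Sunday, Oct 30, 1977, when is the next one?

Oct 1977 starts on a Saturday, so its 1st Thursday is Oct 6, 1977 (5 days in).
That is not after Oct 30, 1977, so look at Nov 1977.
Nov 1977 starts on a Tuesday, so its 1st Thursday is Nov 3, 1977 (2 days in).

Nov 3, 1977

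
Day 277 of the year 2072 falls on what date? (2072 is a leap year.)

January has 31 days (277 − 31 = 246 remain).
February has 29 days (246 − 29 = 217 remain).
March has 31 days (217 − 31 = 186 remain).
April has 30 days (186 − 30 = 156 remain).
May has 31 days (156 − 31 = 125 remain).
June has 30 days (125 − 30 = 95 remain).
July has 31 days (95 − 31 = 64 remain).
August has 31 days (64 − 31 = 33 remain).
September has 30 days (33 − 30 = 3 remain).
3 into October → October 3.

October 3, 2072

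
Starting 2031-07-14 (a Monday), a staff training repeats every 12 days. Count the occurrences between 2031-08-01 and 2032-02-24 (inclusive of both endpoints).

Occurrences land 12·i days after 2031-07-14 for i = 0, 1, 2, …
2031-08-01 is 18 days after the start; 18 ÷ 12 = 1 remainder 6; since the remainder is 6, round up to i = 2. First occurrence in the window: #3 on 2031-08-07 (2×12 = 24 days in).
2032-02-24 is 225 days after the start; 225 ÷ 12 = 18 remainder 9. Last occurrence in the window: #19 on 2032-02-15.
Occurrences #3 through #19: 17 in total.

17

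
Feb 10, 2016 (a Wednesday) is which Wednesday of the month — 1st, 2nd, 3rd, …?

2nd

Day 10 falls in week ⌈10/7⌉ of the month.
Days 1–7 hold the 1st Wednesday, 8–14 the 2nd, 15–21 the 3rd, 22–28 the 4th, 29–31 the 5th.
10 is in the range for the 2nd.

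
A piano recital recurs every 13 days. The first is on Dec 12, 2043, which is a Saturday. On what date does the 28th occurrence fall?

Nov 27, 2044

The 28th occurrence is 27 intervals after the first: 27 × 13 = 351 days after Dec 12, 2043.
Dec has 31 days — 19 days to the end of Dec leaves 332.
Jan has 31 days (301 left).
Feb has 29 days (272 left).
Mar has 31 days (241 left).
Apr has 30 days (211 left).
May has 31 days (180 left).
Jun has 30 days (150 left).
Jul has 31 days (119 left).
Aug has 31 days (88 left).
Sep has 30 days (58 left).
Oct has 31 days (27 left).
27 days into Nov → Nov 27, 2044.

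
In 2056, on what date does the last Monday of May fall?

29 May 2056

May 2056 begins on a Monday, so the first Monday is May 1.
May 2056 has 31 days. Adding weeks: 1, 8, 15, 22, 29 — the last one ≤ 31 is the 29th.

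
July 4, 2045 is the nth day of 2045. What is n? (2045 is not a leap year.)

185

Days in months before July: 31 + 28 + 31 + 30 + 31 + 30 = 181.
Plus 4 days into July → day 185.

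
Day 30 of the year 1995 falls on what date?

1995-01-30

30 into January → January 30.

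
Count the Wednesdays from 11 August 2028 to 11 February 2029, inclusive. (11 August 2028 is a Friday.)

11 August 2028 is a Friday; the first Wednesday on or after it is 16 August 2028 (5 days later).
From 16 August 2028 to 11 February 2029: 15 + 30 + 31 + 30 + 31 + 31 + 11 = 179 days (rest of August, September, October, November, December, January, February).
179 ÷ 7 = 25 full weeks with remainder 4, so 25 more Wednesdays after the first → 26.

26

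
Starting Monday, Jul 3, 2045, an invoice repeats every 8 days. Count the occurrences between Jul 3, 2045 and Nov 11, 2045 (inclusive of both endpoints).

17

Occurrences land 8·i days after Jul 3, 2045 for i = 0, 1, 2, …
The window opens on the start date, so the first occurrence inside is #1 on Jul 3, 2045.
Nov 11, 2045 is 131 days after the start; 131 ÷ 8 = 16 remainder 3. Last occurrence in the window: #17 on Nov 8, 2045.
Occurrences #1 through #17: 17 in total.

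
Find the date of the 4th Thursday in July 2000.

July 27, 2000

The first Thursday of July 2000 is July 6.
The 4th Thursday is 3 weeks later: 6 + 21 = 27.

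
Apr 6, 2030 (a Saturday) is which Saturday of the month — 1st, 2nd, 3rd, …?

Day 6 falls in week ⌈6/7⌉ of the month.
Days 1–7 hold the 1st Saturday, 8–14 the 2nd, 15–21 the 3rd, 22–28 the 4th, 29–31 the 5th.
6 is in the range for the 1st.

1st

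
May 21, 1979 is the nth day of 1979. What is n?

Days in months before May: 31 + 28 + 31 + 30 = 120.
Plus 21 days into May → day 141.

141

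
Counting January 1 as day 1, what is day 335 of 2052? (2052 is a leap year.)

January has 31 days (335 − 31 = 304 remain).
February has 29 days (304 − 29 = 275 remain).
March has 31 days (275 − 31 = 244 remain).
April has 30 days (244 − 30 = 214 remain).
May has 31 days (214 − 31 = 183 remain).
June has 30 days (183 − 30 = 153 remain).
July has 31 days (153 − 31 = 122 remain).
August has 31 days (122 − 31 = 91 remain).
September has 30 days (91 − 30 = 61 remain).
October has 31 days (61 − 31 = 30 remain).
30 into November → November 30.

November 30, 2052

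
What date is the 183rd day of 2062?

January has 31 days (183 − 31 = 152 remain).
February has 28 days (152 − 28 = 124 remain).
March has 31 days (124 − 31 = 93 remain).
April has 30 days (93 − 30 = 63 remain).
May has 31 days (63 − 31 = 32 remain).
June has 30 days (32 − 30 = 2 remain).
2 into July → July 2.

2062-07-02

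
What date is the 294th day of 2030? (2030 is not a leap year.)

October 21, 2030

January has 31 days (294 − 31 = 263 remain).
February has 28 days (263 − 28 = 235 remain).
March has 31 days (235 − 31 = 204 remain).
April has 30 days (204 − 30 = 174 remain).
May has 31 days (174 − 31 = 143 remain).
June has 30 days (143 − 30 = 113 remain).
July has 31 days (113 − 31 = 82 remain).
August has 31 days (82 − 31 = 51 remain).
September has 30 days (51 − 30 = 21 remain).
21 into October → October 21.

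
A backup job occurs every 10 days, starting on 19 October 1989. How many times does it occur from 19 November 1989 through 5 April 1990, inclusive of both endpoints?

Occurrences land 10·i days after 19 October 1989 for i = 0, 1, 2, …
19 November 1989 is 31 days after the start; 31 ÷ 10 = 3 remainder 1; since the remainder is 1, round up to i = 4. First occurrence in the window: #5 on 28 November 1989 (4×10 = 40 days in).
5 April 1990 is 168 days after the start; 168 ÷ 10 = 16 remainder 8. Last occurrence in the window: #17 on 28 March 1990.
Occurrences #5 through #17: 13 in total.

13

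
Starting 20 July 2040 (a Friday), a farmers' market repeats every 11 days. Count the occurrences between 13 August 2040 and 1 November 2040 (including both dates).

7

Occurrences land 11·i days after 20 July 2040 for i = 0, 1, 2, …
13 August 2040 is 24 days after the start; 24 ÷ 11 = 2 remainder 2; since the remainder is 2, round up to i = 3. First occurrence in the window: #4 on 22 August 2040 (3×11 = 33 days in).
1 November 2040 is 104 days after the start; 104 ÷ 11 = 9 remainder 5. Last occurrence in the window: #10 on 27 October 2040.
Occurrences #4 through #10: 7 in total.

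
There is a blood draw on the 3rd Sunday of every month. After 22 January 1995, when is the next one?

19 February 1995

January 1995 starts on a Sunday; its first Sunday is the 1st, so the 3rd Sunday is the 15th — 15 January 1995.
That is not after 22 January 1995, so look at February 1995.
February 1995 starts on a Wednesday; its first Sunday is the 5th, so the 3rd Sunday is the 19th — 19 February 1995.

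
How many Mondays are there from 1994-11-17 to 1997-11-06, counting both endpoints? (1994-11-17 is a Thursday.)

155

1994-11-17 is a Thursday; the first Monday on or after it is 1994-11-21 (4 days later).
From 1994-11-21 to 1997-11-06: 40 + 365 + 366 + 310 = 1081 days (rest of 1994, 1995, 1996, to 1997-11-06 in 1997).
1081 ÷ 7 = 154 full weeks with remainder 3, so 154 more Mondays after the first → 155.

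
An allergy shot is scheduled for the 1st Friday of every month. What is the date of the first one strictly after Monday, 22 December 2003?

December 2003 starts on a Monday, so its 1st Friday is 5 December 2003 (4 days in).
That is not after 22 December 2003, so look at January 2004.
January 2004 starts on a Thursday, so its 1st Friday is 2 January 2004 (1 day in).

2 January 2004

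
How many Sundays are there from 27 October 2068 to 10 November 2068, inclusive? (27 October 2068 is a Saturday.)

2

27 October 2068 is a Saturday; the first Sunday on or after it is 28 October 2068 (1 day later).
From 28 October 2068 to 10 November 2068: 3 + 10 = 13 days (rest of October, November).
13 ÷ 7 = 1 full weeks with remainder 6, so 1 more Sundays after the first → 2.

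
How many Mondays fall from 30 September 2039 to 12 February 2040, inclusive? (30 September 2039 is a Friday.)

19

30 September 2039 is a Friday; the first Monday on or after it is 3 October 2039 (3 days later).
From 3 October 2039 to 12 February 2040: 28 + 30 + 31 + 31 + 12 = 132 days (rest of October, November, December, January, February).
132 ÷ 7 = 18 full weeks with remainder 6, so 18 more Mondays after the first → 19.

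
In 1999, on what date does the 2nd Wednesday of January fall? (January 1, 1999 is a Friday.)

January 1999 begins on a Friday, so the first Wednesday is January 6 (5 days later).
The 2nd Wednesday is 1 weeks later: 6 + 7 = 13.

January 13, 1999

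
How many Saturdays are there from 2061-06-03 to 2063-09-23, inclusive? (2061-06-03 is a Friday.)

2061-06-03 is a Friday; the first Saturday on or after it is 2061-06-04 (1 day later).
From 2061-06-04 to 2063-09-23: 210 + 365 + 266 = 841 days (rest of 2061, 2062, to 2063-09-23 in 2063).
841 ÷ 7 = 120 full weeks with remainder 1, so 120 more Saturdays after the first → 121.

121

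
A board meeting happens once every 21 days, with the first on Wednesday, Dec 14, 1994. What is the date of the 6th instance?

Mar 29, 1995

The 6th occurrence is 5 intervals after the first: 5 × 21 = 105 days after Dec 14, 1994.
Dec has 31 days — 17 days to the end of Dec leaves 88.
Jan has 31 days (57 left).
Feb has 28 days (29 left).
29 days into Mar → Mar 29, 1995.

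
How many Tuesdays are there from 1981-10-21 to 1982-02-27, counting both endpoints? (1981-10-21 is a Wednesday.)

18

1981-10-21 is a Wednesday; the first Tuesday on or after it is 1981-10-27 (6 days later).
From 1981-10-27 to 1982-02-27: 4 + 30 + 31 + 31 + 27 = 123 days (rest of October, November, December, January, February).
123 ÷ 7 = 17 full weeks with remainder 4, so 17 more Tuesdays after the first → 18.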